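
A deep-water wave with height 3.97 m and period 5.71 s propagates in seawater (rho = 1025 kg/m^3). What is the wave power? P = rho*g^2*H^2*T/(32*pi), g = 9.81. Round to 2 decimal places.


P = rho * g^2 * H^2 * T / (32 * pi)
P = 1025 * 9.81^2 * 3.97^2 * 5.71 / (32 * pi)
P = 1025 * 96.2361 * 15.7609 * 5.71 / 100.53096
P = 88303.75 W/m

88303.75


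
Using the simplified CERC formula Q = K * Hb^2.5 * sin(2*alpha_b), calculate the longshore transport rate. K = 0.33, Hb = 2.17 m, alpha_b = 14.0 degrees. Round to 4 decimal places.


Q = K * Hb^2.5 * sin(2 * alpha_b)
Hb^2.5 = 2.17^2.5 = 6.936643
sin(2 * 14.0) = sin(28.0) = 0.469472
Q = 0.33 * 6.936643 * 0.469472
Q = 1.0747 m^3/s

1.0747


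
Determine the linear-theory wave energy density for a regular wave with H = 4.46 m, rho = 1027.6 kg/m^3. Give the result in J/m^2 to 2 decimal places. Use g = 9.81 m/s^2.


E = (1/8) * rho * g * H^2
E = (1/8) * 1027.6 * 9.81 * 4.46^2
E = 0.125 * 1027.6 * 9.81 * 19.8916
E = 25065.30 J/m^2

25065.30


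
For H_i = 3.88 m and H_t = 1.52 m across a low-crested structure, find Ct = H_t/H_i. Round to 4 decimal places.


Ct = H_t / H_i
Ct = 1.52 / 3.88
Ct = 0.3918

0.3918


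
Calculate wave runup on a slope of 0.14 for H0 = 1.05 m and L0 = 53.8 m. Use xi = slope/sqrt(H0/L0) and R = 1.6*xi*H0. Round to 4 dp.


xi = slope / sqrt(H0/L0)
H0/L0 = 1.05/53.8 = 0.019517
sqrt(0.019517) = 0.139702
xi = 0.14 / 0.139702 = 1.002131
R = 1.6 * xi * H0 = 1.6 * 1.002131 * 1.05
R = 1.6836 m

1.6836


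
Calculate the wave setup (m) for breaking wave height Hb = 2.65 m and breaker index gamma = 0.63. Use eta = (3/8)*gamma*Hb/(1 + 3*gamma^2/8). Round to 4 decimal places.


eta = (3/8) * gamma * Hb / (1 + 3*gamma^2/8)
Numerator = (3/8) * 0.63 * 2.65 = 0.626062
Denominator = 1 + 3*0.63^2/8 = 1 + 0.148838 = 1.148838
eta = 0.626062 / 1.148838
eta = 0.5450 m

0.5450


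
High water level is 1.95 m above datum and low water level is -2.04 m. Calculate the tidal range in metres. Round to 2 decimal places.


Tidal range = High water - Low water
Tidal range = 1.95 - (-2.04)
Tidal range = 3.99 m

3.99


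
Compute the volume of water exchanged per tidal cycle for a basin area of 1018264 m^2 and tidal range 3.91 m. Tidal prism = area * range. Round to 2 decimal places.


Tidal prism = Area * Tidal range
P = 1018264 * 3.91
P = 3981412.24 m^3

3981412.24


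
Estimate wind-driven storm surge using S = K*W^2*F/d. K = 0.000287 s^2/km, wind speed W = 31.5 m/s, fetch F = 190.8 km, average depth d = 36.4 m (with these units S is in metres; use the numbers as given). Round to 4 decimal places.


S = K * W^2 * F / d
W^2 = 31.5^2 = 992.25
S = 0.000287 * 992.25 * 190.8 / 36.4
Numerator = 0.000287 * 992.25 * 190.8 = 54.335213
S = 54.335213 / 36.4 = 1.4927 m

1.4927


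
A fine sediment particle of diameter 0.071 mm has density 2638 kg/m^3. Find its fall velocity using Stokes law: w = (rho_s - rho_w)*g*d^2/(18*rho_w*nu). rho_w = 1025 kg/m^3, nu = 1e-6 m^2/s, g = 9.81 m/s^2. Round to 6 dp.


w = (rho_s - rho_w) * g * d^2 / (18 * rho_w * nu)
d = 0.071 mm = 0.000071 m
rho_s - rho_w = 2638 - 1025 = 1613
Numerator = 1613 * 9.81 * (0.000071)^2 = 0.000079766415
Denominator = 18 * 1025 * 1e-6 = 0.018450
w = 0.004323 m/s

0.004323


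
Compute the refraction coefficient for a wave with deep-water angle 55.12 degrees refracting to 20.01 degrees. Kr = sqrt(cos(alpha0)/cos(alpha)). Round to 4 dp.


Kr = sqrt(cos(alpha0) / cos(alpha))
cos(55.12) = 0.571860
cos(20.01) = 0.939633
Kr = sqrt(0.571860 / 0.939633)
Kr = sqrt(0.608599)
Kr = 0.7801

0.7801


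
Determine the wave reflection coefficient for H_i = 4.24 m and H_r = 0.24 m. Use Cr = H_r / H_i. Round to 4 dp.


Cr = H_r / H_i
Cr = 0.24 / 4.24
Cr = 0.0566

0.0566


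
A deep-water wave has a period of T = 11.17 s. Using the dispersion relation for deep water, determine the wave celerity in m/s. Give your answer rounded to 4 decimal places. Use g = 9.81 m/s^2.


We use the deep-water celerity formula:
C = g * T / (2 * pi)
C = 9.81 * 11.17 / (2 * 3.14159...)
C = 109.577700 / 6.283185
C = 17.4398 m/s

17.4398


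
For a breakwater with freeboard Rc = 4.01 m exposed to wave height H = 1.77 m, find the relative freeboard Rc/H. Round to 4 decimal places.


Relative freeboard = Rc / H
= 4.01 / 1.77
= 2.2655

2.2655


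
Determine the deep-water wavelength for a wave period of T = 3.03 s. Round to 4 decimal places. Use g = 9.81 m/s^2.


L0 = g * T^2 / (2 * pi)
L0 = 9.81 * 3.03^2 / (2 * pi)
L0 = 9.81 * 9.1809 / 6.28319
L0 = 90.0646 / 6.28319
L0 = 14.3342 m

14.3342


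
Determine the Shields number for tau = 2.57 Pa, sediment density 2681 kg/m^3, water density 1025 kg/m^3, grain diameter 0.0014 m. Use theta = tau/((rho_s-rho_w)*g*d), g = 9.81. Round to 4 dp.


theta = tau / ((rho_s - rho_w) * g * d)
rho_s - rho_w = 2681 - 1025 = 1656
Denominator = 1656 * 9.81 * 0.0014 = 22.743504
theta = 2.57 / 22.743504
theta = 0.1130

0.1130


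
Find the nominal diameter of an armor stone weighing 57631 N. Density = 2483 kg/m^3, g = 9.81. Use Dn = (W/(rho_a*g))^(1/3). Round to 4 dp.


V = W / (rho_a * g)
V = 57631 / (2483 * 9.81)
V = 57631 / 24358.23
V = 2.365977 m^3
Dn = V^(1/3) = 2.365977^(1/3)
Dn = 1.3325 m

1.3325


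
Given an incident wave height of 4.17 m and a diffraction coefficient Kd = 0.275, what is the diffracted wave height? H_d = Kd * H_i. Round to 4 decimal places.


H_d = Kd * H_i
H_d = 0.275 * 4.17
H_d = 1.1468 m

1.1468


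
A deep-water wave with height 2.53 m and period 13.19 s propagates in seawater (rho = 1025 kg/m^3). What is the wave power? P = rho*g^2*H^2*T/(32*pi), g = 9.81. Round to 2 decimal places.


P = rho * g^2 * H^2 * T / (32 * pi)
P = 1025 * 9.81^2 * 2.53^2 * 13.19 / (32 * pi)
P = 1025 * 96.2361 * 6.4009 * 13.19 / 100.53096
P = 82841.48 W/m

82841.48


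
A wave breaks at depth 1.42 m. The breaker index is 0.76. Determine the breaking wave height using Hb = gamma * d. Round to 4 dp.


Hb = gamma * d
Hb = 0.76 * 1.42
Hb = 1.0792 m

1.0792


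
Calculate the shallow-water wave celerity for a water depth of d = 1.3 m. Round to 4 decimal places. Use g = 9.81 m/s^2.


Using the shallow-water approximation:
C = sqrt(g * d) = sqrt(9.81 * 1.3)
C = sqrt(12.7530)
C = 3.5711 m/s

3.5711


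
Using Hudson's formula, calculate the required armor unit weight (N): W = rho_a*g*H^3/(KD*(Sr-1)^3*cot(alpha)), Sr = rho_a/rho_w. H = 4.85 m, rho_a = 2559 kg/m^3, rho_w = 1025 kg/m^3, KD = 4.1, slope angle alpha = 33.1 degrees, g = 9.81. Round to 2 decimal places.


Sr = rho_a / rho_w = 2559 / 1025 = 2.496585
(Sr - 1) = 1.496585
(Sr - 1)^3 = 3.352004
cot(33.1) = 1 / tan(33.1) = 1 / 0.651892 = 1.533997
Numerator = 2559 * 9.81 * 4.85^3 = 2863943.9163
Denominator = 4.1 * 3.352004 * 1.533997 = 21.082049
W = 2863943.9163 / 21.082049
W = 135847.51 N

135847.51


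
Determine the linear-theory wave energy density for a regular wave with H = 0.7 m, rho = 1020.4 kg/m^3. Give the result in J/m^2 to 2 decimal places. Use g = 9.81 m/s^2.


E = (1/8) * rho * g * H^2
E = (1/8) * 1020.4 * 9.81 * 0.7^2
E = 0.125 * 1020.4 * 9.81 * 0.4900
E = 613.12 J/m^2

613.12


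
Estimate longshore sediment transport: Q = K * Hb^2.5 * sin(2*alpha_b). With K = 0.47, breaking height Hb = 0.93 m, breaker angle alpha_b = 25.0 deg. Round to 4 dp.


Q = K * Hb^2.5 * sin(2 * alpha_b)
Hb^2.5 = 0.93^2.5 = 0.834079
sin(2 * 25.0) = sin(50.0) = 0.766044
Q = 0.47 * 0.834079 * 0.766044
Q = 0.3003 m^3/s

0.3003


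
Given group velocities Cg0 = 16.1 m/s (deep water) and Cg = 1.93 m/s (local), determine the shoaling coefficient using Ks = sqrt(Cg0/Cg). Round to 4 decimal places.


Ks = sqrt(Cg0 / Cg)
Ks = sqrt(16.1 / 1.93)
Ks = sqrt(8.3420)
Ks = 2.8882

2.8882


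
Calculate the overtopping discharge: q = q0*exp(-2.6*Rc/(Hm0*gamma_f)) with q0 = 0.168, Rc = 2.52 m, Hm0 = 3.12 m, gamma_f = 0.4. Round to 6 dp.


q = q0 * exp(-2.6 * Rc / (Hm0 * gamma_f))
Exponent = -2.6 * 2.52 / (3.12 * 0.4)
= -2.6 * 2.52 / 1.2480
= -5.250000
exp(-5.250000) = 0.005248
q = 0.168 * 0.005248
q = 0.000882 m^3/s/m

0.000882


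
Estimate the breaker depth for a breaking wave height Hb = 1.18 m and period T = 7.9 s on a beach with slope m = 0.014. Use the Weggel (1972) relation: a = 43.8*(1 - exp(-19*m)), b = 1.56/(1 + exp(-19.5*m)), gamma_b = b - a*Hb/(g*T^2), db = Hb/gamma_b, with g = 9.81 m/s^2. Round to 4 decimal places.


a = 43.8 * (1 - exp(-19 * m))
exp(-19 * 0.014) = exp(-0.2660) = 0.766439
a = 43.8 * (1 - 0.766439) = 10.229966
b = 1.56 / (1 + exp(-19.5 * m))
exp(-19.5 * 0.014) = exp(-0.2730) = 0.761093
b = 1.56 / (1 + 0.761093) = 0.885814
Hb / (g * T^2) = 1.18 / (9.81 * 7.9^2) = 1.18 / 612.2421 = 0.00192734
gamma_b = b - a * Hb/(g*T^2) = 0.885814 - 10.229966 * 0.00192734 = 0.866097
db = Hb / gamma_b = 1.18 / 0.866097
db = 1.3624 m

1.3624


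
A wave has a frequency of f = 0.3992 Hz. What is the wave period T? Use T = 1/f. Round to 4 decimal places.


T = 1 / f
T = 1 / 0.3992
T = 2.5050 s

2.5050


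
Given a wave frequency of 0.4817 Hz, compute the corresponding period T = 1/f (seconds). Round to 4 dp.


T = 1 / f
T = 1 / 0.4817
T = 2.0760 s

2.0760


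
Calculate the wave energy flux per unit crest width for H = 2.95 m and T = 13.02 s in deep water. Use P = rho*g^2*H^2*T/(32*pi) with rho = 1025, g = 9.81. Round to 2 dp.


P = rho * g^2 * H^2 * T / (32 * pi)
P = 1025 * 9.81^2 * 2.95^2 * 13.02 / (32 * pi)
P = 1025 * 96.2361 * 8.7025 * 13.02 / 100.53096
P = 111177.54 W/m

111177.54


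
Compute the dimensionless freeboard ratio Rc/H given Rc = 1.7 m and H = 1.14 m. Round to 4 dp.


Relative freeboard = Rc / H
= 1.7 / 1.14
= 1.4912

1.4912


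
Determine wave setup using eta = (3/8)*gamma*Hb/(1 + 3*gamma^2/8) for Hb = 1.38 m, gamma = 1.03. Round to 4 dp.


eta = (3/8) * gamma * Hb / (1 + 3*gamma^2/8)
Numerator = (3/8) * 1.03 * 1.38 = 0.533025
Denominator = 1 + 3*1.03^2/8 = 1 + 0.397838 = 1.397838
eta = 0.533025 / 1.397838
eta = 0.3813 m

0.3813


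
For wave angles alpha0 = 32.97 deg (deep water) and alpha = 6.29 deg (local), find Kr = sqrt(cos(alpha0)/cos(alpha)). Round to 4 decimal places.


Kr = sqrt(cos(alpha0) / cos(alpha))
cos(32.97) = 0.838956
cos(6.29) = 0.993980
Kr = sqrt(0.838956 / 0.993980)
Kr = sqrt(0.844037)
Kr = 0.9187

0.9187


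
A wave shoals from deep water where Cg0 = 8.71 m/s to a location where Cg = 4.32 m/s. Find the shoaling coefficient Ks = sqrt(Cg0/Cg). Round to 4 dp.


Ks = sqrt(Cg0 / Cg)
Ks = sqrt(8.71 / 4.32)
Ks = sqrt(2.0162)
Ks = 1.4199

1.4199


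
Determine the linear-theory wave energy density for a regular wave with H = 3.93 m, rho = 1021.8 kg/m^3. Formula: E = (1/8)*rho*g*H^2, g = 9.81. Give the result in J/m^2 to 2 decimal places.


E = (1/8) * rho * g * H^2
E = (1/8) * 1021.8 * 9.81 * 3.93^2
E = 0.125 * 1021.8 * 9.81 * 15.4449
E = 19352.19 J/m^2

19352.19


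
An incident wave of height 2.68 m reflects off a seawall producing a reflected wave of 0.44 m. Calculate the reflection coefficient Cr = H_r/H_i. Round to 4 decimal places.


Cr = H_r / H_i
Cr = 0.44 / 2.68
Cr = 0.1642

0.1642


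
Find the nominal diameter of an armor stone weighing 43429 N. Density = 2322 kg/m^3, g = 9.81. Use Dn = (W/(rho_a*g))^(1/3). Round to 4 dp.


V = W / (rho_a * g)
V = 43429 / (2322 * 9.81)
V = 43429 / 22778.82
V = 1.906552 m^3
Dn = V^(1/3) = 1.906552^(1/3)
Dn = 1.2400 m

1.2400


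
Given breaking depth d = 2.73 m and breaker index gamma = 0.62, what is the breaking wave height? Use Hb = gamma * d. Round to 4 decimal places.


Hb = gamma * d
Hb = 0.62 * 2.73
Hb = 1.6926 m

1.6926


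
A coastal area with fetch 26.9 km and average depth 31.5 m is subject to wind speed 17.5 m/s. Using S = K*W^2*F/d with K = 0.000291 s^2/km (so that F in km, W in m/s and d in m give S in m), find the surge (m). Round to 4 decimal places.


S = K * W^2 * F / d
W^2 = 17.5^2 = 306.25
S = 0.000291 * 306.25 * 26.9 / 31.5
Numerator = 0.000291 * 306.25 * 26.9 = 2.397294
S = 2.397294 / 31.5 = 0.0761 m

0.0761


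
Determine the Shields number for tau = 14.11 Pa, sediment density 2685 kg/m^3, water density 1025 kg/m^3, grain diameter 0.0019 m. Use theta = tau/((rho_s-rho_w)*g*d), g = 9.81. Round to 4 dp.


theta = tau / ((rho_s - rho_w) * g * d)
rho_s - rho_w = 2685 - 1025 = 1660
Denominator = 1660 * 9.81 * 0.0019 = 30.940740
theta = 14.11 / 30.940740
theta = 0.4560

0.4560


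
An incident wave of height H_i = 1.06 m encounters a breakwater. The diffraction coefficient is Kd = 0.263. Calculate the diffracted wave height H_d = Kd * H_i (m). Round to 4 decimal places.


H_d = Kd * H_i
H_d = 0.263 * 1.06
H_d = 0.2788 m

0.2788


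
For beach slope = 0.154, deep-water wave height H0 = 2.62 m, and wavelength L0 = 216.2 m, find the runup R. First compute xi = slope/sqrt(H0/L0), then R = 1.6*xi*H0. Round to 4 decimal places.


xi = slope / sqrt(H0/L0)
H0/L0 = 2.62/216.2 = 0.012118
sqrt(0.012118) = 0.110084
xi = 0.154 / 0.110084 = 1.398936
R = 1.6 * xi * H0 = 1.6 * 1.398936 * 2.62
R = 5.8643 m

5.8643


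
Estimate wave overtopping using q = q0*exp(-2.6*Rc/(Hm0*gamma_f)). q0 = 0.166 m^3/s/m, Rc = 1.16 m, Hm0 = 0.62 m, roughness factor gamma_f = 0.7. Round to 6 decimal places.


q = q0 * exp(-2.6 * Rc / (Hm0 * gamma_f))
Exponent = -2.6 * 1.16 / (0.62 * 0.7)
= -2.6 * 1.16 / 0.4340
= -6.949309
exp(-6.949309) = 0.000959
q = 0.166 * 0.000959
q = 0.000159 m^3/s/m

0.000159


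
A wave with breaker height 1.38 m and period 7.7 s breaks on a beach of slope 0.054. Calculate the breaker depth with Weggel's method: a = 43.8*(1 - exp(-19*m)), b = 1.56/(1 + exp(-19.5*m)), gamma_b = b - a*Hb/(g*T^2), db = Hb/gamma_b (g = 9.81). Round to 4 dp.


a = 43.8 * (1 - exp(-19 * m))
exp(-19 * 0.054) = exp(-1.0260) = 0.358438
a = 43.8 * (1 - 0.358438) = 28.100422
b = 1.56 / (1 + exp(-19.5 * m))
exp(-19.5 * 0.054) = exp(-1.0530) = 0.348890
b = 1.56 / (1 + 0.348890) = 1.156507
Hb / (g * T^2) = 1.38 / (9.81 * 7.7^2) = 1.38 / 581.6349 = 0.00237262
gamma_b = b - a * Hb/(g*T^2) = 1.156507 - 28.100422 * 0.00237262 = 1.089835
db = Hb / gamma_b = 1.38 / 1.089835
db = 1.2662 m

1.2662


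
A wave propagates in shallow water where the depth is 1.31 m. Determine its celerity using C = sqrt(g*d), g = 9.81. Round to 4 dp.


Using the shallow-water approximation:
C = sqrt(g * d) = sqrt(9.81 * 1.31)
C = sqrt(12.8511)
C = 3.5848 m/s

3.5848


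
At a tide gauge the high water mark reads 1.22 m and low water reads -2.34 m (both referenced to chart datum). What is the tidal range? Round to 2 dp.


Tidal range = High water - Low water
Tidal range = 1.22 - (-2.34)
Tidal range = 3.56 m

3.56


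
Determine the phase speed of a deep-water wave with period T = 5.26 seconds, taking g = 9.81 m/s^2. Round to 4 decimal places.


We use the deep-water celerity formula:
C = g * T / (2 * pi)
C = 9.81 * 5.26 / (2 * 3.14159...)
C = 51.600600 / 6.283185
C = 8.2125 m/s

8.2125


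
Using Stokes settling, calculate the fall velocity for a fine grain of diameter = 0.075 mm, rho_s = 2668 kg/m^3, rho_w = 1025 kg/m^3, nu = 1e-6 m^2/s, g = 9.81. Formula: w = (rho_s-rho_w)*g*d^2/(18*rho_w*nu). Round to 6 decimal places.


w = (rho_s - rho_w) * g * d^2 / (18 * rho_w * nu)
d = 0.075 mm = 0.000075 m
rho_s - rho_w = 2668 - 1025 = 1643
Numerator = 1643 * 9.81 * (0.000075)^2 = 0.000090662794
Denominator = 18 * 1025 * 1e-6 = 0.018450
w = 0.004914 m/s

0.004914


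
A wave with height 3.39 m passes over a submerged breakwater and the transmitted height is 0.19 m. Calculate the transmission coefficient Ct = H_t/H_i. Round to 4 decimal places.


Ct = H_t / H_i
Ct = 0.19 / 3.39
Ct = 0.0560

0.0560


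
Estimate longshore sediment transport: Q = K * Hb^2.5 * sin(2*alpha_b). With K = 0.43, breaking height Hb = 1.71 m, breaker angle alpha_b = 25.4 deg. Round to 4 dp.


Q = K * Hb^2.5 * sin(2 * alpha_b)
Hb^2.5 = 1.71^2.5 = 3.823757
sin(2 * 25.4) = sin(50.8) = 0.774944
Q = 0.43 * 3.823757 * 0.774944
Q = 1.2742 m^3/s

1.2742


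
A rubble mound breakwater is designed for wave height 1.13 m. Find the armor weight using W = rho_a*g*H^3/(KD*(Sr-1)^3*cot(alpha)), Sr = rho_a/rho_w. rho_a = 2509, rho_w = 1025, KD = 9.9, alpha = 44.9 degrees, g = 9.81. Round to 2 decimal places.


Sr = rho_a / rho_w = 2509 / 1025 = 2.447805
(Sr - 1) = 1.447805
(Sr - 1)^3 = 3.034800
cot(44.9) = 1 / tan(44.9) = 1 / 0.996515 = 1.003497
Numerator = 2509 * 9.81 * 1.13^3 = 35514.4423
Denominator = 9.9 * 3.034800 * 1.003497 = 30.149581
W = 35514.4423 / 30.149581
W = 1177.94 N

1177.94


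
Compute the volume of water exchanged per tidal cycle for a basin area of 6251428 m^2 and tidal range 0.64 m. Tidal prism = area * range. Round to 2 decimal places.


Tidal prism = Area * Tidal range
P = 6251428 * 0.64
P = 4000913.92 m^3

4000913.92


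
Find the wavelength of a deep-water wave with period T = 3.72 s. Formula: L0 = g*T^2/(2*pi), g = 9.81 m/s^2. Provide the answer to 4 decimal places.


L0 = g * T^2 / (2 * pi)
L0 = 9.81 * 3.72^2 / (2 * pi)
L0 = 9.81 * 13.8384 / 6.28319
L0 = 135.7547 / 6.28319
L0 = 21.6060 m

21.6060


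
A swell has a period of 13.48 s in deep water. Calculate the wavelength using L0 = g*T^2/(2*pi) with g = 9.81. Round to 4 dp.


L0 = g * T^2 / (2 * pi)
L0 = 9.81 * 13.48^2 / (2 * pi)
L0 = 9.81 * 181.7104 / 6.28319
L0 = 1782.5790 / 6.28319
L0 = 283.7063 m

283.7063


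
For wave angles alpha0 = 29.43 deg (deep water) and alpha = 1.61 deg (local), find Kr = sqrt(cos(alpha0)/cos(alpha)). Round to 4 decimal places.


Kr = sqrt(cos(alpha0) / cos(alpha))
cos(29.43) = 0.870957
cos(1.61) = 0.999605
Kr = sqrt(0.870957 / 0.999605)
Kr = sqrt(0.871301)
Kr = 0.9334

0.9334


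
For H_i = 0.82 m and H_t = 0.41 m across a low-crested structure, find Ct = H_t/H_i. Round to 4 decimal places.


Ct = H_t / H_i
Ct = 0.41 / 0.82
Ct = 0.5000

0.5000


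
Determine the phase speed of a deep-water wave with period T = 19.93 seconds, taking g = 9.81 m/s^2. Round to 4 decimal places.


We use the deep-water celerity formula:
C = g * T / (2 * pi)
C = 9.81 * 19.93 / (2 * 3.14159...)
C = 195.513300 / 6.283185
C = 31.1169 m/s

31.1169


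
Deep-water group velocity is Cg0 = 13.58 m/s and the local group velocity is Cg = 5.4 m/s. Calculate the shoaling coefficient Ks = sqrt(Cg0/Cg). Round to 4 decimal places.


Ks = sqrt(Cg0 / Cg)
Ks = sqrt(13.58 / 5.4)
Ks = sqrt(2.5148)
Ks = 1.5858

1.5858


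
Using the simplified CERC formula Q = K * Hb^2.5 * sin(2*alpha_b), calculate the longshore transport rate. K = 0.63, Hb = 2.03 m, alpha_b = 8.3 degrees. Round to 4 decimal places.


Q = K * Hb^2.5 * sin(2 * alpha_b)
Hb^2.5 = 2.03^2.5 = 5.871379
sin(2 * 8.3) = sin(16.6) = 0.285688
Q = 0.63 * 5.871379 * 0.285688
Q = 1.0568 m^3/s

1.0568


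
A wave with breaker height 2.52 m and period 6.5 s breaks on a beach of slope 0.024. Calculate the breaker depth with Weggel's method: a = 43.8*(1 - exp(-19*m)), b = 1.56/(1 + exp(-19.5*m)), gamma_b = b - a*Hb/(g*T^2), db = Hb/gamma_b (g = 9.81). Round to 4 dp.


a = 43.8 * (1 - exp(-19 * m))
exp(-19 * 0.024) = exp(-0.4560) = 0.633814
a = 43.8 * (1 - 0.633814) = 16.038954
b = 1.56 / (1 + exp(-19.5 * m))
exp(-19.5 * 0.024) = exp(-0.4680) = 0.626254
b = 1.56 / (1 + 0.626254) = 0.959260
Hb / (g * T^2) = 2.52 / (9.81 * 6.5^2) = 2.52 / 414.4725 = 0.00608002
gamma_b = b - a * Hb/(g*T^2) = 0.959260 - 16.038954 * 0.00608002 = 0.861743
db = Hb / gamma_b = 2.52 / 0.861743
db = 2.9243 m

2.9243


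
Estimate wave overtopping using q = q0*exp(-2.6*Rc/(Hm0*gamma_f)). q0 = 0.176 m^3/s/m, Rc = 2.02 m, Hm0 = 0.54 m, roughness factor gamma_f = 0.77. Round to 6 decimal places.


q = q0 * exp(-2.6 * Rc / (Hm0 * gamma_f))
Exponent = -2.6 * 2.02 / (0.54 * 0.77)
= -2.6 * 2.02 / 0.4158
= -12.631073
exp(-12.631073) = 0.000003
q = 0.176 * 0.000003
q = 0.000001 m^3/s/m

0.000001


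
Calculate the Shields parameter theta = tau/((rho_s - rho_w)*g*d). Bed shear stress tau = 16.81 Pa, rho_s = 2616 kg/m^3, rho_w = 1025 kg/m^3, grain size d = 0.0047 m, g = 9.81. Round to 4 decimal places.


theta = tau / ((rho_s - rho_w) * g * d)
rho_s - rho_w = 2616 - 1025 = 1591
Denominator = 1591 * 9.81 * 0.0047 = 73.356237
theta = 16.81 / 73.356237
theta = 0.2292

0.2292


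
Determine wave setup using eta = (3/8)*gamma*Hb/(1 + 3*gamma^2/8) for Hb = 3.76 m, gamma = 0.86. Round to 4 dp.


eta = (3/8) * gamma * Hb / (1 + 3*gamma^2/8)
Numerator = (3/8) * 0.86 * 3.76 = 1.212600
Denominator = 1 + 3*0.86^2/8 = 1 + 0.277350 = 1.277350
eta = 1.212600 / 1.277350
eta = 0.9493 m

0.9493


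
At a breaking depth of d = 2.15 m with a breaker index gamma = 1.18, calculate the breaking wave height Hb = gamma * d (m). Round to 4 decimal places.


Hb = gamma * d
Hb = 1.18 * 2.15
Hb = 2.5370 m

2.5370


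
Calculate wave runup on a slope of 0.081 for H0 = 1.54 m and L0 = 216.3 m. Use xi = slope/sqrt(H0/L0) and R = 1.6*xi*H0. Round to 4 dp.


xi = slope / sqrt(H0/L0)
H0/L0 = 1.54/216.3 = 0.007120
sqrt(0.007120) = 0.084379
xi = 0.081 / 0.084379 = 0.959960
R = 1.6 * xi * H0 = 1.6 * 0.959960 * 1.54
R = 2.3653 m

2.3653


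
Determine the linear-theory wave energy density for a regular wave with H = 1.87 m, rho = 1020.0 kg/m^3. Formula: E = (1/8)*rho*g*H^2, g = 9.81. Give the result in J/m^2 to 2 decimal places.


E = (1/8) * rho * g * H^2
E = (1/8) * 1020.0 * 9.81 * 1.87^2
E = 0.125 * 1020.0 * 9.81 * 3.4969
E = 4373.84 J/m^2

4373.84


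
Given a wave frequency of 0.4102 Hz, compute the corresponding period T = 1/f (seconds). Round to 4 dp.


T = 1 / f
T = 1 / 0.4102
T = 2.4378 s

2.4378


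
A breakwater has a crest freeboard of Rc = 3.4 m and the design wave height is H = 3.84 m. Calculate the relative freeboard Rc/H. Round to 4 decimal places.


Relative freeboard = Rc / H
= 3.4 / 3.84
= 0.8854

0.8854


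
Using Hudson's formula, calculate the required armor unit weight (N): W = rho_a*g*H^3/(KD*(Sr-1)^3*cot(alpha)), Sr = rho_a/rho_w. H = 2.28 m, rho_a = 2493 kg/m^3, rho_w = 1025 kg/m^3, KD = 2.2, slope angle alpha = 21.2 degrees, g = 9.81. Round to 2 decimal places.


Sr = rho_a / rho_w = 2493 / 1025 = 2.432195
(Sr - 1) = 1.432195
(Sr - 1)^3 = 2.937694
cot(21.2) = 1 / tan(21.2) = 1 / 0.387874 = 2.578154
Numerator = 2493 * 9.81 * 2.28^3 = 289865.0318
Denominator = 2.2 * 2.937694 * 2.578154 = 16.662421
W = 289865.0318 / 16.662421
W = 17396.33 N

17396.33


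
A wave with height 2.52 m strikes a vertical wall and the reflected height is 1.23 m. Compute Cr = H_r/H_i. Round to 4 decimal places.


Cr = H_r / H_i
Cr = 1.23 / 2.52
Cr = 0.4881

0.4881


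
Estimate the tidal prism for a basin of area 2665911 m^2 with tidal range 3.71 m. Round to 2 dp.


Tidal prism = Area * Tidal range
P = 2665911 * 3.71
P = 9890529.81 m^3

9890529.81


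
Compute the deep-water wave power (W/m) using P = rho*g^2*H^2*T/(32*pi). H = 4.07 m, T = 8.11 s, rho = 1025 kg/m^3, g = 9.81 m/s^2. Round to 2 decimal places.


P = rho * g^2 * H^2 * T / (32 * pi)
P = 1025 * 9.81^2 * 4.07^2 * 8.11 / (32 * pi)
P = 1025 * 96.2361 * 16.5649 * 8.11 / 100.53096
P = 131817.08 W/m

131817.08


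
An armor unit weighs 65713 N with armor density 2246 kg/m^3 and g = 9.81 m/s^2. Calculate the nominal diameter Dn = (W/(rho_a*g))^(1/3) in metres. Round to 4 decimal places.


V = W / (rho_a * g)
V = 65713 / (2246 * 9.81)
V = 65713 / 22033.26
V = 2.982446 m^3
Dn = V^(1/3) = 2.982446^(1/3)
Dn = 1.4394 m

1.4394


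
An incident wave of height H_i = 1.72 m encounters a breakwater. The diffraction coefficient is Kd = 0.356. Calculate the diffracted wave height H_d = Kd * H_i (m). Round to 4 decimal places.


H_d = Kd * H_i
H_d = 0.356 * 1.72
H_d = 0.6123 m

0.6123


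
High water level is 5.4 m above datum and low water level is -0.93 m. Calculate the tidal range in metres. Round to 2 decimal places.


Tidal range = High water - Low water
Tidal range = 5.4 - (-0.93)
Tidal range = 6.33 m

6.33


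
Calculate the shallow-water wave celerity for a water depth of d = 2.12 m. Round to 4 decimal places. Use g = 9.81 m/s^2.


Using the shallow-water approximation:
C = sqrt(g * d) = sqrt(9.81 * 2.12)
C = sqrt(20.7972)
C = 4.5604 m/s

4.5604


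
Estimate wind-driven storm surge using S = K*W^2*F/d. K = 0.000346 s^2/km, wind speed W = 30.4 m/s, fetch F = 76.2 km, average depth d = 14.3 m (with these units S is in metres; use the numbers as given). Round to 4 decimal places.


S = K * W^2 * F / d
W^2 = 30.4^2 = 924.16
S = 0.000346 * 924.16 * 76.2 / 14.3
Numerator = 0.000346 * 924.16 * 76.2 = 24.365663
S = 24.365663 / 14.3 = 1.7039 m

1.7039


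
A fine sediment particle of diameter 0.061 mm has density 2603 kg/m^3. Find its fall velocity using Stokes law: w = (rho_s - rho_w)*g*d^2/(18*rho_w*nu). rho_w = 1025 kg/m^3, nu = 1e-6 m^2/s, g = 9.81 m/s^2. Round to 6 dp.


w = (rho_s - rho_w) * g * d^2 / (18 * rho_w * nu)
d = 0.061 mm = 0.000061 m
rho_s - rho_w = 2603 - 1025 = 1578
Numerator = 1578 * 9.81 * (0.000061)^2 = 0.000057601750
Denominator = 18 * 1025 * 1e-6 = 0.018450
w = 0.003122 m/s

0.003122


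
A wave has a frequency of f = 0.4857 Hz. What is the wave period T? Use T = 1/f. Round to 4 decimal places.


T = 1 / f
T = 1 / 0.4857
T = 2.0589 s

2.0589


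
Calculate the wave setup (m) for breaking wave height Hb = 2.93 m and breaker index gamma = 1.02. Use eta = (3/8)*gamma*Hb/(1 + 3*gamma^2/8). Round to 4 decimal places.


eta = (3/8) * gamma * Hb / (1 + 3*gamma^2/8)
Numerator = (3/8) * 1.02 * 2.93 = 1.120725
Denominator = 1 + 3*1.02^2/8 = 1 + 0.390150 = 1.390150
eta = 1.120725 / 1.390150
eta = 0.8062 m

0.8062


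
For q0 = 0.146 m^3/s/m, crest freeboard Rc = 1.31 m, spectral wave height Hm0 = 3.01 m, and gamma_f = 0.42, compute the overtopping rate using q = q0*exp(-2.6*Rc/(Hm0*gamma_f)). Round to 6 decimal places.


q = q0 * exp(-2.6 * Rc / (Hm0 * gamma_f))
Exponent = -2.6 * 1.31 / (3.01 * 0.42)
= -2.6 * 1.31 / 1.2642
= -2.694194
exp(-2.694194) = 0.067597
q = 0.146 * 0.067597
q = 0.009869 m^3/s/m

0.009869


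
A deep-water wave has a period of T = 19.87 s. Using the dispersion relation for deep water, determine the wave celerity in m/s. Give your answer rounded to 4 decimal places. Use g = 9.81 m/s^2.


We use the deep-water celerity formula:
C = g * T / (2 * pi)
C = 9.81 * 19.87 / (2 * 3.14159...)
C = 194.924700 / 6.283185
C = 31.0232 m/s

31.0232


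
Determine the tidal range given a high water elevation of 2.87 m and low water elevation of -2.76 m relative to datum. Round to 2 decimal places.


Tidal range = High water - Low water
Tidal range = 2.87 - (-2.76)
Tidal range = 5.63 m

5.63


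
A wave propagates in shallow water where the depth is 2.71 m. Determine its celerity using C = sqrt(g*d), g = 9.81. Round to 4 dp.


Using the shallow-water approximation:
C = sqrt(g * d) = sqrt(9.81 * 2.71)
C = sqrt(26.5851)
C = 5.1561 m/s

5.1561


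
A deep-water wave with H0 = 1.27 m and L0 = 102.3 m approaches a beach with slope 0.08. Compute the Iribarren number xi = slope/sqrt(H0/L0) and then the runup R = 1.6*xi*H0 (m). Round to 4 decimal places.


xi = slope / sqrt(H0/L0)
H0/L0 = 1.27/102.3 = 0.012414
sqrt(0.012414) = 0.111420
xi = 0.08 / 0.111420 = 0.718002
R = 1.6 * xi * H0 = 1.6 * 0.718002 * 1.27
R = 1.4590 m

1.4590


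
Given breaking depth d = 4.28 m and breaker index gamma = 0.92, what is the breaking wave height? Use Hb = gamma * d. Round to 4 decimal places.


Hb = gamma * d
Hb = 0.92 * 4.28
Hb = 3.9376 m

3.9376


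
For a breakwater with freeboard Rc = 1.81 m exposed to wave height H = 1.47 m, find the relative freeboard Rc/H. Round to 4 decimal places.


Relative freeboard = Rc / H
= 1.81 / 1.47
= 1.2313

1.2313


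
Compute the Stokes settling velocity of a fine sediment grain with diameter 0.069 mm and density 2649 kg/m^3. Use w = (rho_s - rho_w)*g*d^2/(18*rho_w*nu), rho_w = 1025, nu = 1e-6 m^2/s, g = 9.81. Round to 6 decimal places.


w = (rho_s - rho_w) * g * d^2 / (18 * rho_w * nu)
d = 0.069 mm = 0.000069 m
rho_s - rho_w = 2649 - 1025 = 1624
Numerator = 1624 * 9.81 * (0.000069)^2 = 0.000075849586
Denominator = 18 * 1025 * 1e-6 = 0.018450
w = 0.004111 m/s

0.004111


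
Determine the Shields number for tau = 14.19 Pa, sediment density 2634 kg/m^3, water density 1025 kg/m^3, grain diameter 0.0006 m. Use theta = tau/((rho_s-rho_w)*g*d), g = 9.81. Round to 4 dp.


theta = tau / ((rho_s - rho_w) * g * d)
rho_s - rho_w = 2634 - 1025 = 1609
Denominator = 1609 * 9.81 * 0.0006 = 9.470574
theta = 14.19 / 9.470574
theta = 1.4983

1.4983


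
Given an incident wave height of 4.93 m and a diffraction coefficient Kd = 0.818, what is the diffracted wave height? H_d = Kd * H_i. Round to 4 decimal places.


H_d = Kd * H_i
H_d = 0.818 * 4.93
H_d = 4.0327 m

4.0327


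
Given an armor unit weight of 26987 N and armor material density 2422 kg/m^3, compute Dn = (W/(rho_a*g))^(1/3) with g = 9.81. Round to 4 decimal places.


V = W / (rho_a * g)
V = 26987 / (2422 * 9.81)
V = 26987 / 23759.82
V = 1.135825 m^3
Dn = V^(1/3) = 1.135825^(1/3)
Dn = 1.0434 m

1.0434


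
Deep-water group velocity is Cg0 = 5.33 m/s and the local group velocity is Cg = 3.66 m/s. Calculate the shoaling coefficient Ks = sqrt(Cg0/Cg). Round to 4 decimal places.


Ks = sqrt(Cg0 / Cg)
Ks = sqrt(5.33 / 3.66)
Ks = sqrt(1.4563)
Ks = 1.2068

1.2068


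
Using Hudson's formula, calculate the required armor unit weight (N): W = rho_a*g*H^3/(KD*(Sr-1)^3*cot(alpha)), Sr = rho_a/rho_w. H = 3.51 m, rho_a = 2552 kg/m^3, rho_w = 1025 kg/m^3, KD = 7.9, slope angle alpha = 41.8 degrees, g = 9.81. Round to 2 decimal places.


Sr = rho_a / rho_w = 2552 / 1025 = 2.489756
(Sr - 1) = 1.489756
(Sr - 1)^3 = 3.306325
cot(41.8) = 1 / tan(41.8) = 1 / 0.894103 = 1.118439
Numerator = 2552 * 9.81 * 3.51^3 = 1082607.4885
Denominator = 7.9 * 3.306325 * 1.118439 = 29.213592
W = 1082607.4885 / 29.213592
W = 37058.35 N

37058.35


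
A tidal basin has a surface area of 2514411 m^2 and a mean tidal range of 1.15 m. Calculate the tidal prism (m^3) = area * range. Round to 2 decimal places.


Tidal prism = Area * Tidal range
P = 2514411 * 1.15
P = 2891572.65 m^3

2891572.65


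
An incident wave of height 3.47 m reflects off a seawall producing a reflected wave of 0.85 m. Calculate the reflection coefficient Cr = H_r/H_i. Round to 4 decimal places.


Cr = H_r / H_i
Cr = 0.85 / 3.47
Cr = 0.2450

0.2450


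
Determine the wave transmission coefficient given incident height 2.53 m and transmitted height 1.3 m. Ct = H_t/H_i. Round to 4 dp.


Ct = H_t / H_i
Ct = 1.3 / 2.53
Ct = 0.5138

0.5138


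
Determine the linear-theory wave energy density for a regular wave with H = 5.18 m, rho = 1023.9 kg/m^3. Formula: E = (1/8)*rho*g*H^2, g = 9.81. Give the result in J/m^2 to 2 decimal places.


E = (1/8) * rho * g * H^2
E = (1/8) * 1023.9 * 9.81 * 5.18^2
E = 0.125 * 1023.9 * 9.81 * 26.8324
E = 33689.62 J/m^2

33689.62


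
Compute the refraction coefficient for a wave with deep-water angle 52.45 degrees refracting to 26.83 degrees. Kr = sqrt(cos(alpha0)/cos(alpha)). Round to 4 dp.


Kr = sqrt(cos(alpha0) / cos(alpha))
cos(52.45) = 0.609454
cos(26.83) = 0.892350
Kr = sqrt(0.609454 / 0.892350)
Kr = sqrt(0.682976)
Kr = 0.8264

0.8264


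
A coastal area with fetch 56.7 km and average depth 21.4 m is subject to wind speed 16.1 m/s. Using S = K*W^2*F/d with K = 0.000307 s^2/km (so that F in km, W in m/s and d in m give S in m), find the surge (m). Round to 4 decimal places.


S = K * W^2 * F / d
W^2 = 16.1^2 = 259.21
S = 0.000307 * 259.21 * 56.7 / 21.4
Numerator = 0.000307 * 259.21 * 56.7 = 4.512043
S = 4.512043 / 21.4 = 0.2108 m

0.2108


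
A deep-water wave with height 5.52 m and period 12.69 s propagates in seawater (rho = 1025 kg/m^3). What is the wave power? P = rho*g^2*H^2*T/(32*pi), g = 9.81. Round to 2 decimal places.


P = rho * g^2 * H^2 * T / (32 * pi)
P = 1025 * 9.81^2 * 5.52^2 * 12.69 / (32 * pi)
P = 1025 * 96.2361 * 30.4704 * 12.69 / 100.53096
P = 379403.91 W/m

379403.91


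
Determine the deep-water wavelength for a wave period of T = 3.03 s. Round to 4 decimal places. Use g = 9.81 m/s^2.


L0 = g * T^2 / (2 * pi)
L0 = 9.81 * 3.03^2 / (2 * pi)
L0 = 9.81 * 9.1809 / 6.28319
L0 = 90.0646 / 6.28319
L0 = 14.3342 m

14.3342


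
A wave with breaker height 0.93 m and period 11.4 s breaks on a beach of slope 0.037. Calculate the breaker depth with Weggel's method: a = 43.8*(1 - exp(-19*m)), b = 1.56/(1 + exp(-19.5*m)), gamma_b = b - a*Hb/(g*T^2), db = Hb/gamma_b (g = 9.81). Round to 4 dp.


a = 43.8 * (1 - exp(-19 * m))
exp(-19 * 0.037) = exp(-0.7030) = 0.495098
a = 43.8 * (1 - 0.495098) = 22.114717
b = 1.56 / (1 + exp(-19.5 * m))
exp(-19.5 * 0.037) = exp(-0.7215) = 0.486023
b = 1.56 / (1 + 0.486023) = 1.049782
Hb / (g * T^2) = 0.93 / (9.81 * 11.4^2) = 0.93 / 1274.9076 = 0.00072946
gamma_b = b - a * Hb/(g*T^2) = 1.049782 - 22.114717 * 0.00072946 = 1.033650
db = Hb / gamma_b = 0.93 / 1.033650
db = 0.8997 m

0.8997


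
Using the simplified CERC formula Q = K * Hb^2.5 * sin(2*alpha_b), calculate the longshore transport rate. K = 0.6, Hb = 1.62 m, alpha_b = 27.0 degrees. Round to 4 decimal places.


Q = K * Hb^2.5 * sin(2 * alpha_b)
Hb^2.5 = 1.62^2.5 = 3.340316
sin(2 * 27.0) = sin(54.0) = 0.809017
Q = 0.6 * 3.340316 * 0.809017
Q = 1.6214 m^3/s

1.6214


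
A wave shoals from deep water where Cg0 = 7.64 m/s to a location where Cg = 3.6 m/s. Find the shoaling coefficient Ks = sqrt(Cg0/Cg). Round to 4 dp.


Ks = sqrt(Cg0 / Cg)
Ks = sqrt(7.64 / 3.6)
Ks = sqrt(2.1222)
Ks = 1.4568

1.4568


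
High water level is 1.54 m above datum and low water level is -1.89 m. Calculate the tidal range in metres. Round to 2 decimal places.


Tidal range = High water - Low water
Tidal range = 1.54 - (-1.89)
Tidal range = 3.43 m

3.43


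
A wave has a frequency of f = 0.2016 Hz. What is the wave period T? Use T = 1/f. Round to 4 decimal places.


T = 1 / f
T = 1 / 0.2016
T = 4.9603 s

4.9603


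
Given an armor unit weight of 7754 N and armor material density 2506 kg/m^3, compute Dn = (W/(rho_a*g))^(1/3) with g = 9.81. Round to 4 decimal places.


V = W / (rho_a * g)
V = 7754 / (2506 * 9.81)
V = 7754 / 24583.86
V = 0.315410 m^3
Dn = V^(1/3) = 0.315410^(1/3)
Dn = 0.6807 m

0.6807


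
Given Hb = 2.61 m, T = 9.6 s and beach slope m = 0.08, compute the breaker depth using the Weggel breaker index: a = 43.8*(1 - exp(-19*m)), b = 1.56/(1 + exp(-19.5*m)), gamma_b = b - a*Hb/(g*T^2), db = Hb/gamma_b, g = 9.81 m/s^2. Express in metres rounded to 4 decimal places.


a = 43.8 * (1 - exp(-19 * m))
exp(-19 * 0.08) = exp(-1.5200) = 0.218712
a = 43.8 * (1 - 0.218712) = 34.220419
b = 1.56 / (1 + exp(-19.5 * m))
exp(-19.5 * 0.08) = exp(-1.5600) = 0.210136
b = 1.56 / (1 + 0.210136) = 1.289111
Hb / (g * T^2) = 2.61 / (9.81 * 9.6^2) = 2.61 / 904.0896 = 0.00288688
gamma_b = b - a * Hb/(g*T^2) = 1.289111 - 34.220419 * 0.00288688 = 1.190321
db = Hb / gamma_b = 2.61 / 1.190321
db = 2.1927 m

2.1927


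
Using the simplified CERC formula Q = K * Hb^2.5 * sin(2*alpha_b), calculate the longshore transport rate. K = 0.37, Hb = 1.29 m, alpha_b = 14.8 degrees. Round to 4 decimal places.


Q = K * Hb^2.5 * sin(2 * alpha_b)
Hb^2.5 = 1.29^2.5 = 1.890054
sin(2 * 14.8) = sin(29.6) = 0.493942
Q = 0.37 * 1.890054 * 0.493942
Q = 0.3454 m^3/s

0.3454


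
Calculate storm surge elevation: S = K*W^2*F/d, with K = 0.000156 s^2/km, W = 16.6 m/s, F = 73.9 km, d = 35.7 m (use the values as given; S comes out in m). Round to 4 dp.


S = K * W^2 * F / d
W^2 = 16.6^2 = 275.56
S = 0.000156 * 275.56 * 73.9 / 35.7
Numerator = 0.000156 * 275.56 * 73.9 = 3.176766
S = 3.176766 / 35.7 = 0.0890 m

0.0890


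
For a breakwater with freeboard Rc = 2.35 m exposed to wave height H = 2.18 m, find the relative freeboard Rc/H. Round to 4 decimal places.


Relative freeboard = Rc / H
= 2.35 / 2.18
= 1.0780

1.0780


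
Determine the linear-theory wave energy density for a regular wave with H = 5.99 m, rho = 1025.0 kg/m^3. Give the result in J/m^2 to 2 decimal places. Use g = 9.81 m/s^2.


E = (1/8) * rho * g * H^2
E = (1/8) * 1025.0 * 9.81 * 5.99^2
E = 0.125 * 1025.0 * 9.81 * 35.8801
E = 45097.92 J/m^2

45097.92


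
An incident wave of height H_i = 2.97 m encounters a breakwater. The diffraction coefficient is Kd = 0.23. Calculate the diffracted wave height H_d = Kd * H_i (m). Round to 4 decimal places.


H_d = Kd * H_i
H_d = 0.23 * 2.97
H_d = 0.6831 m

0.6831


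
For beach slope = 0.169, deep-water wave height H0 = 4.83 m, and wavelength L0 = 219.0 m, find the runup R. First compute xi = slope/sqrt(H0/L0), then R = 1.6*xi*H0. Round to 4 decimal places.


xi = slope / sqrt(H0/L0)
H0/L0 = 4.83/219.0 = 0.022055
sqrt(0.022055) = 0.148509
xi = 0.169 / 0.148509 = 1.137981
R = 1.6 * xi * H0 = 1.6 * 1.137981 * 4.83
R = 8.7943 m

8.7943


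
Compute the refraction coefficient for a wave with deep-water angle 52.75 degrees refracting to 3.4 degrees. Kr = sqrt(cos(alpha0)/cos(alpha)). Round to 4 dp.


Kr = sqrt(cos(alpha0) / cos(alpha))
cos(52.75) = 0.605294
cos(3.4) = 0.998240
Kr = sqrt(0.605294 / 0.998240)
Kr = sqrt(0.606361)
Kr = 0.7787

0.7787


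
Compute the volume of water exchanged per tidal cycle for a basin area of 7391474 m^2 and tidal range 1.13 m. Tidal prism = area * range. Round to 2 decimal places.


Tidal prism = Area * Tidal range
P = 7391474 * 1.13
P = 8352365.62 m^3

8352365.62


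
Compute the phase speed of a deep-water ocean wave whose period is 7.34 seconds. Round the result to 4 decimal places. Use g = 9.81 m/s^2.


We use the deep-water celerity formula:
C = g * T / (2 * pi)
C = 9.81 * 7.34 / (2 * 3.14159...)
C = 72.005400 / 6.283185
C = 11.4600 m/s

11.4600


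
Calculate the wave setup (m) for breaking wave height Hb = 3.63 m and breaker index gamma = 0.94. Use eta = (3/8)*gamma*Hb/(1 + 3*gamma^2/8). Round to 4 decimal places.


eta = (3/8) * gamma * Hb / (1 + 3*gamma^2/8)
Numerator = (3/8) * 0.94 * 3.63 = 1.279575
Denominator = 1 + 3*0.94^2/8 = 1 + 0.331350 = 1.331350
eta = 1.279575 / 1.331350
eta = 0.9611 m

0.9611


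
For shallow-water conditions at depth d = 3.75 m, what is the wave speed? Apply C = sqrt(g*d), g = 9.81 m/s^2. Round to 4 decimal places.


Using the shallow-water approximation:
C = sqrt(g * d) = sqrt(9.81 * 3.75)
C = sqrt(36.7875)
C = 6.0653 m/s

6.0653


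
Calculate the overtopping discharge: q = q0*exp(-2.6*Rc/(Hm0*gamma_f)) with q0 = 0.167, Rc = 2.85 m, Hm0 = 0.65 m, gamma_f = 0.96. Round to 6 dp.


q = q0 * exp(-2.6 * Rc / (Hm0 * gamma_f))
Exponent = -2.6 * 2.85 / (0.65 * 0.96)
= -2.6 * 2.85 / 0.6240
= -11.875000
exp(-11.875000) = 0.000007
q = 0.167 * 0.000007
q = 0.000001 m^3/s/m

0.000001


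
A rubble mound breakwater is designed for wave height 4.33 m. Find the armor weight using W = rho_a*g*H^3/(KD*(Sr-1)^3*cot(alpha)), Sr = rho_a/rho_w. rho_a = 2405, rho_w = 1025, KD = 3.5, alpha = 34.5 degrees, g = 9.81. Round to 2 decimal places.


Sr = rho_a / rho_w = 2405 / 1025 = 2.346341
(Sr - 1) = 1.346341
(Sr - 1)^3 = 2.440426
cot(34.5) = 1 / tan(34.5) = 1 / 0.687281 = 1.455009
Numerator = 2405 * 9.81 * 4.33^3 = 1915348.3732
Denominator = 3.5 * 2.440426 * 1.455009 = 12.427947
W = 1915348.3732 / 12.427947
W = 154116.23 N

154116.23


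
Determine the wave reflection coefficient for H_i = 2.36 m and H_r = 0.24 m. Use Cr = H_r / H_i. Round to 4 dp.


Cr = H_r / H_i
Cr = 0.24 / 2.36
Cr = 0.1017

0.1017


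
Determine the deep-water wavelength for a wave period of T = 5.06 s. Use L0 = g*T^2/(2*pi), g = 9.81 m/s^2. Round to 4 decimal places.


L0 = g * T^2 / (2 * pi)
L0 = 9.81 * 5.06^2 / (2 * pi)
L0 = 9.81 * 25.6036 / 6.28319
L0 = 251.1713 / 6.28319
L0 = 39.9752 m

39.9752


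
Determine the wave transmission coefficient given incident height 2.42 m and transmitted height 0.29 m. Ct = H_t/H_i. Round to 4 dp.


Ct = H_t / H_i
Ct = 0.29 / 2.42
Ct = 0.1198

0.1198


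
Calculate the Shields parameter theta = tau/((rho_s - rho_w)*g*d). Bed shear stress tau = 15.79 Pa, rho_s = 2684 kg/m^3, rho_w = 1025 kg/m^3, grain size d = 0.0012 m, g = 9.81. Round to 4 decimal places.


theta = tau / ((rho_s - rho_w) * g * d)
rho_s - rho_w = 2684 - 1025 = 1659
Denominator = 1659 * 9.81 * 0.0012 = 19.529748
theta = 15.79 / 19.529748
theta = 0.8085

0.8085
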